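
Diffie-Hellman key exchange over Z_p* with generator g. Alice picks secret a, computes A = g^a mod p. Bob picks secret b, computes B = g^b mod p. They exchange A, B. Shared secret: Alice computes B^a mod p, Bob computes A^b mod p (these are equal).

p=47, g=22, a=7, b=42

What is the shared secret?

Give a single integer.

Answer: 4

Derivation:
A = 22^7 mod 47  (bits of 7 = 111)
  bit 0 = 1: r = r^2 * 22 mod 47 = 1^2 * 22 = 1*22 = 22
  bit 1 = 1: r = r^2 * 22 mod 47 = 22^2 * 22 = 14*22 = 26
  bit 2 = 1: r = r^2 * 22 mod 47 = 26^2 * 22 = 18*22 = 20
  -> A = 20
B = 22^42 mod 47  (bits of 42 = 101010)
  bit 0 = 1: r = r^2 * 22 mod 47 = 1^2 * 22 = 1*22 = 22
  bit 1 = 0: r = r^2 mod 47 = 22^2 = 14
  bit 2 = 1: r = r^2 * 22 mod 47 = 14^2 * 22 = 8*22 = 35
  bit 3 = 0: r = r^2 mod 47 = 35^2 = 3
  bit 4 = 1: r = r^2 * 22 mod 47 = 3^2 * 22 = 9*22 = 10
  bit 5 = 0: r = r^2 mod 47 = 10^2 = 6
  -> B = 6
s = B^a = 6^7 mod 47  (bits of 7 = 111)
  bit 0 = 1: r = r^2 * 6 mod 47 = 1^2 * 6 = 1*6 = 6
  bit 1 = 1: r = r^2 * 6 mod 47 = 6^2 * 6 = 36*6 = 28
  bit 2 = 1: r = r^2 * 6 mod 47 = 28^2 * 6 = 32*6 = 4
  -> s = B^a = 4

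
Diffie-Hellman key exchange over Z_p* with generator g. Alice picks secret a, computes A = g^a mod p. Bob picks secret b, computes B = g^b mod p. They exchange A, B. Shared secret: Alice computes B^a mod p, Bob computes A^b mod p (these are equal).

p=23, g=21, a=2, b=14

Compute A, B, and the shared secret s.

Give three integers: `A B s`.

Answer: 4 8 18

Derivation:
A = 21^2 mod 23  (bits of 2 = 10)
  bit 0 = 1: r = r^2 * 21 mod 23 = 1^2 * 21 = 1*21 = 21
  bit 1 = 0: r = r^2 mod 23 = 21^2 = 4
  -> A = 4
B = 21^14 mod 23  (bits of 14 = 1110)
  bit 0 = 1: r = r^2 * 21 mod 23 = 1^2 * 21 = 1*21 = 21
  bit 1 = 1: r = r^2 * 21 mod 23 = 21^2 * 21 = 4*21 = 15
  bit 2 = 1: r = r^2 * 21 mod 23 = 15^2 * 21 = 18*21 = 10
  bit 3 = 0: r = r^2 mod 23 = 10^2 = 8
  -> B = 8
s = B^a = 8^2 mod 23  (bits of 2 = 10)
  bit 0 = 1: r = r^2 * 8 mod 23 = 1^2 * 8 = 1*8 = 8
  bit 1 = 0: r = r^2 mod 23 = 8^2 = 18
  -> s = B^a = 18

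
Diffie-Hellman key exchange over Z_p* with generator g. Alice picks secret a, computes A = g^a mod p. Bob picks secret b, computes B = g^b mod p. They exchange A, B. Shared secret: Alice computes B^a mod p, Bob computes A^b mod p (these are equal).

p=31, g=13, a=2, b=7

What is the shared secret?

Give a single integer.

A = 13^2 mod 31  (bits of 2 = 10)
  bit 0 = 1: r = r^2 * 13 mod 31 = 1^2 * 13 = 1*13 = 13
  bit 1 = 0: r = r^2 mod 31 = 13^2 = 14
  -> A = 14
B = 13^7 mod 31  (bits of 7 = 111)
  bit 0 = 1: r = r^2 * 13 mod 31 = 1^2 * 13 = 1*13 = 13
  bit 1 = 1: r = r^2 * 13 mod 31 = 13^2 * 13 = 14*13 = 27
  bit 2 = 1: r = r^2 * 13 mod 31 = 27^2 * 13 = 16*13 = 22
  -> B = 22
s = B^a = 22^2 mod 31  (bits of 2 = 10)
  bit 0 = 1: r = r^2 * 22 mod 31 = 1^2 * 22 = 1*22 = 22
  bit 1 = 0: r = r^2 mod 31 = 22^2 = 19
  -> s = B^a = 19

Answer: 19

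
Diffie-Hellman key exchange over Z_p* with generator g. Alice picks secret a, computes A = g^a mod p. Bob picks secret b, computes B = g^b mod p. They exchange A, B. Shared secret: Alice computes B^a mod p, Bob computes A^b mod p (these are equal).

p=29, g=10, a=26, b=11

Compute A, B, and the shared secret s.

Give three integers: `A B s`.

A = 10^26 mod 29  (bits of 26 = 11010)
  bit 0 = 1: r = r^2 * 10 mod 29 = 1^2 * 10 = 1*10 = 10
  bit 1 = 1: r = r^2 * 10 mod 29 = 10^2 * 10 = 13*10 = 14
  bit 2 = 0: r = r^2 mod 29 = 14^2 = 22
  bit 3 = 1: r = r^2 * 10 mod 29 = 22^2 * 10 = 20*10 = 26
  bit 4 = 0: r = r^2 mod 29 = 26^2 = 9
  -> A = 9
B = 10^11 mod 29  (bits of 11 = 1011)
  bit 0 = 1: r = r^2 * 10 mod 29 = 1^2 * 10 = 1*10 = 10
  bit 1 = 0: r = r^2 mod 29 = 10^2 = 13
  bit 2 = 1: r = r^2 * 10 mod 29 = 13^2 * 10 = 24*10 = 8
  bit 3 = 1: r = r^2 * 10 mod 29 = 8^2 * 10 = 6*10 = 2
  -> B = 2
s = B^a = 2^26 mod 29  (bits of 26 = 11010)
  bit 0 = 1: r = r^2 * 2 mod 29 = 1^2 * 2 = 1*2 = 2
  bit 1 = 1: r = r^2 * 2 mod 29 = 2^2 * 2 = 4*2 = 8
  bit 2 = 0: r = r^2 mod 29 = 8^2 = 6
  bit 3 = 1: r = r^2 * 2 mod 29 = 6^2 * 2 = 7*2 = 14
  bit 4 = 0: r = r^2 mod 29 = 14^2 = 22
  -> s = B^a = 22

Answer: 9 2 22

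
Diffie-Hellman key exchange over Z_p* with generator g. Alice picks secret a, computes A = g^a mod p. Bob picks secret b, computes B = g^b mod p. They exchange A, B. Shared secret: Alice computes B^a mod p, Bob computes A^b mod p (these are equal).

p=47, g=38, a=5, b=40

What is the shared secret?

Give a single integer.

Answer: 37

Derivation:
A = 38^5 mod 47  (bits of 5 = 101)
  bit 0 = 1: r = r^2 * 38 mod 47 = 1^2 * 38 = 1*38 = 38
  bit 1 = 0: r = r^2 mod 47 = 38^2 = 34
  bit 2 = 1: r = r^2 * 38 mod 47 = 34^2 * 38 = 28*38 = 30
  -> A = 30
B = 38^40 mod 47  (bits of 40 = 101000)
  bit 0 = 1: r = r^2 * 38 mod 47 = 1^2 * 38 = 1*38 = 38
  bit 1 = 0: r = r^2 mod 47 = 38^2 = 34
  bit 2 = 1: r = r^2 * 38 mod 47 = 34^2 * 38 = 28*38 = 30
  bit 3 = 0: r = r^2 mod 47 = 30^2 = 7
  bit 4 = 0: r = r^2 mod 47 = 7^2 = 2
  bit 5 = 0: r = r^2 mod 47 = 2^2 = 4
  -> B = 4
s = B^a = 4^5 mod 47  (bits of 5 = 101)
  bit 0 = 1: r = r^2 * 4 mod 47 = 1^2 * 4 = 1*4 = 4
  bit 1 = 0: r = r^2 mod 47 = 4^2 = 16
  bit 2 = 1: r = r^2 * 4 mod 47 = 16^2 * 4 = 21*4 = 37
  -> s = B^a = 37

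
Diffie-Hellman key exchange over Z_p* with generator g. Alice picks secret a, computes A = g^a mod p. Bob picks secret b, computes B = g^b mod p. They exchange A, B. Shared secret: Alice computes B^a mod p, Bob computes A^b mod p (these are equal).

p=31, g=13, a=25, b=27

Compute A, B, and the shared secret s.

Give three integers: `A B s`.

Answer: 26 23 30

Derivation:
A = 13^25 mod 31  (bits of 25 = 11001)
  bit 0 = 1: r = r^2 * 13 mod 31 = 1^2 * 13 = 1*13 = 13
  bit 1 = 1: r = r^2 * 13 mod 31 = 13^2 * 13 = 14*13 = 27
  bit 2 = 0: r = r^2 mod 31 = 27^2 = 16
  bit 3 = 0: r = r^2 mod 31 = 16^2 = 8
  bit 4 = 1: r = r^2 * 13 mod 31 = 8^2 * 13 = 2*13 = 26
  -> A = 26
B = 13^27 mod 31  (bits of 27 = 11011)
  bit 0 = 1: r = r^2 * 13 mod 31 = 1^2 * 13 = 1*13 = 13
  bit 1 = 1: r = r^2 * 13 mod 31 = 13^2 * 13 = 14*13 = 27
  bit 2 = 0: r = r^2 mod 31 = 27^2 = 16
  bit 3 = 1: r = r^2 * 13 mod 31 = 16^2 * 13 = 8*13 = 11
  bit 4 = 1: r = r^2 * 13 mod 31 = 11^2 * 13 = 28*13 = 23
  -> B = 23
s = B^a = 23^25 mod 31  (bits of 25 = 11001)
  bit 0 = 1: r = r^2 * 23 mod 31 = 1^2 * 23 = 1*23 = 23
  bit 1 = 1: r = r^2 * 23 mod 31 = 23^2 * 23 = 2*23 = 15
  bit 2 = 0: r = r^2 mod 31 = 15^2 = 8
  bit 3 = 0: r = r^2 mod 31 = 8^2 = 2
  bit 4 = 1: r = r^2 * 23 mod 31 = 2^2 * 23 = 4*23 = 30
  -> s = B^a = 30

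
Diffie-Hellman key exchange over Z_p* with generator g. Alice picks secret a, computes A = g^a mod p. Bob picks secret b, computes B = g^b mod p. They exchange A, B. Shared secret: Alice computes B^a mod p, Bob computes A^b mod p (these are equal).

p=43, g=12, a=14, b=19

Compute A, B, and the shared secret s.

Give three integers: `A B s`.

Answer: 36 20 36

Derivation:
A = 12^14 mod 43  (bits of 14 = 1110)
  bit 0 = 1: r = r^2 * 12 mod 43 = 1^2 * 12 = 1*12 = 12
  bit 1 = 1: r = r^2 * 12 mod 43 = 12^2 * 12 = 15*12 = 8
  bit 2 = 1: r = r^2 * 12 mod 43 = 8^2 * 12 = 21*12 = 37
  bit 3 = 0: r = r^2 mod 43 = 37^2 = 36
  -> A = 36
B = 12^19 mod 43  (bits of 19 = 10011)
  bit 0 = 1: r = r^2 * 12 mod 43 = 1^2 * 12 = 1*12 = 12
  bit 1 = 0: r = r^2 mod 43 = 12^2 = 15
  bit 2 = 0: r = r^2 mod 43 = 15^2 = 10
  bit 3 = 1: r = r^2 * 12 mod 43 = 10^2 * 12 = 14*12 = 39
  bit 4 = 1: r = r^2 * 12 mod 43 = 39^2 * 12 = 16*12 = 20
  -> B = 20
s = B^a = 20^14 mod 43  (bits of 14 = 1110)
  bit 0 = 1: r = r^2 * 20 mod 43 = 1^2 * 20 = 1*20 = 20
  bit 1 = 1: r = r^2 * 20 mod 43 = 20^2 * 20 = 13*20 = 2
  bit 2 = 1: r = r^2 * 20 mod 43 = 2^2 * 20 = 4*20 = 37
  bit 3 = 0: r = r^2 mod 43 = 37^2 = 36
  -> s = B^a = 36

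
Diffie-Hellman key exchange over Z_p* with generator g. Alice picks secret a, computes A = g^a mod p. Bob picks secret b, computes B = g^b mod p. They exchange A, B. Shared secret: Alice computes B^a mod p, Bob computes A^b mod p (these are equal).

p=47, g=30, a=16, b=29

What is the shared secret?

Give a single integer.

Answer: 2

Derivation:
A = 30^16 mod 47  (bits of 16 = 10000)
  bit 0 = 1: r = r^2 * 30 mod 47 = 1^2 * 30 = 1*30 = 30
  bit 1 = 0: r = r^2 mod 47 = 30^2 = 7
  bit 2 = 0: r = r^2 mod 47 = 7^2 = 2
  bit 3 = 0: r = r^2 mod 47 = 2^2 = 4
  bit 4 = 0: r = r^2 mod 47 = 4^2 = 16
  -> A = 16
B = 30^29 mod 47  (bits of 29 = 11101)
  bit 0 = 1: r = r^2 * 30 mod 47 = 1^2 * 30 = 1*30 = 30
  bit 1 = 1: r = r^2 * 30 mod 47 = 30^2 * 30 = 7*30 = 22
  bit 2 = 1: r = r^2 * 30 mod 47 = 22^2 * 30 = 14*30 = 44
  bit 3 = 0: r = r^2 mod 47 = 44^2 = 9
  bit 4 = 1: r = r^2 * 30 mod 47 = 9^2 * 30 = 34*30 = 33
  -> B = 33
s = B^a = 33^16 mod 47  (bits of 16 = 10000)
  bit 0 = 1: r = r^2 * 33 mod 47 = 1^2 * 33 = 1*33 = 33
  bit 1 = 0: r = r^2 mod 47 = 33^2 = 8
  bit 2 = 0: r = r^2 mod 47 = 8^2 = 17
  bit 3 = 0: r = r^2 mod 47 = 17^2 = 7
  bit 4 = 0: r = r^2 mod 47 = 7^2 = 2
  -> s = B^a = 2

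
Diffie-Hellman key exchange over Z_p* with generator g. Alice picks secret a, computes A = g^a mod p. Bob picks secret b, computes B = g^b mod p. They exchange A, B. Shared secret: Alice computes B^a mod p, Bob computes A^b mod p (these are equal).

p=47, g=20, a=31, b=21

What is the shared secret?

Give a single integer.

A = 20^31 mod 47  (bits of 31 = 11111)
  bit 0 = 1: r = r^2 * 20 mod 47 = 1^2 * 20 = 1*20 = 20
  bit 1 = 1: r = r^2 * 20 mod 47 = 20^2 * 20 = 24*20 = 10
  bit 2 = 1: r = r^2 * 20 mod 47 = 10^2 * 20 = 6*20 = 26
  bit 3 = 1: r = r^2 * 20 mod 47 = 26^2 * 20 = 18*20 = 31
  bit 4 = 1: r = r^2 * 20 mod 47 = 31^2 * 20 = 21*20 = 44
  -> A = 44
B = 20^21 mod 47  (bits of 21 = 10101)
  bit 0 = 1: r = r^2 * 20 mod 47 = 1^2 * 20 = 1*20 = 20
  bit 1 = 0: r = r^2 mod 47 = 20^2 = 24
  bit 2 = 1: r = r^2 * 20 mod 47 = 24^2 * 20 = 12*20 = 5
  bit 3 = 0: r = r^2 mod 47 = 5^2 = 25
  bit 4 = 1: r = r^2 * 20 mod 47 = 25^2 * 20 = 14*20 = 45
  -> B = 45
s = B^a = 45^31 mod 47  (bits of 31 = 11111)
  bit 0 = 1: r = r^2 * 45 mod 47 = 1^2 * 45 = 1*45 = 45
  bit 1 = 1: r = r^2 * 45 mod 47 = 45^2 * 45 = 4*45 = 39
  bit 2 = 1: r = r^2 * 45 mod 47 = 39^2 * 45 = 17*45 = 13
  bit 3 = 1: r = r^2 * 45 mod 47 = 13^2 * 45 = 28*45 = 38
  bit 4 = 1: r = r^2 * 45 mod 47 = 38^2 * 45 = 34*45 = 26
  -> s = B^a = 26

Answer: 26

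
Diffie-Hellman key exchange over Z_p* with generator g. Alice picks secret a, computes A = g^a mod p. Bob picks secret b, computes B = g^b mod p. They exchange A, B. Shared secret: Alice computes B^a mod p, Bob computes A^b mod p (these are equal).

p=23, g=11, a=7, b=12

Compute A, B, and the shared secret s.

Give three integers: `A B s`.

Answer: 7 12 16

Derivation:
A = 11^7 mod 23  (bits of 7 = 111)
  bit 0 = 1: r = r^2 * 11 mod 23 = 1^2 * 11 = 1*11 = 11
  bit 1 = 1: r = r^2 * 11 mod 23 = 11^2 * 11 = 6*11 = 20
  bit 2 = 1: r = r^2 * 11 mod 23 = 20^2 * 11 = 9*11 = 7
  -> A = 7
B = 11^12 mod 23  (bits of 12 = 1100)
  bit 0 = 1: r = r^2 * 11 mod 23 = 1^2 * 11 = 1*11 = 11
  bit 1 = 1: r = r^2 * 11 mod 23 = 11^2 * 11 = 6*11 = 20
  bit 2 = 0: r = r^2 mod 23 = 20^2 = 9
  bit 3 = 0: r = r^2 mod 23 = 9^2 = 12
  -> B = 12
s = B^a = 12^7 mod 23  (bits of 7 = 111)
  bit 0 = 1: r = r^2 * 12 mod 23 = 1^2 * 12 = 1*12 = 12
  bit 1 = 1: r = r^2 * 12 mod 23 = 12^2 * 12 = 6*12 = 3
  bit 2 = 1: r = r^2 * 12 mod 23 = 3^2 * 12 = 9*12 = 16
  -> s = B^a = 16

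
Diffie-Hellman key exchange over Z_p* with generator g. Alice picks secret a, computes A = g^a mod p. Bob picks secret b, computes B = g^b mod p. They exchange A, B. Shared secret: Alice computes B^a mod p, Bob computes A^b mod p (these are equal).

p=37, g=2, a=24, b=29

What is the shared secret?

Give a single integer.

A = 2^24 mod 37  (bits of 24 = 11000)
  bit 0 = 1: r = r^2 * 2 mod 37 = 1^2 * 2 = 1*2 = 2
  bit 1 = 1: r = r^2 * 2 mod 37 = 2^2 * 2 = 4*2 = 8
  bit 2 = 0: r = r^2 mod 37 = 8^2 = 27
  bit 3 = 0: r = r^2 mod 37 = 27^2 = 26
  bit 4 = 0: r = r^2 mod 37 = 26^2 = 10
  -> A = 10
B = 2^29 mod 37  (bits of 29 = 11101)
  bit 0 = 1: r = r^2 * 2 mod 37 = 1^2 * 2 = 1*2 = 2
  bit 1 = 1: r = r^2 * 2 mod 37 = 2^2 * 2 = 4*2 = 8
  bit 2 = 1: r = r^2 * 2 mod 37 = 8^2 * 2 = 27*2 = 17
  bit 3 = 0: r = r^2 mod 37 = 17^2 = 30
  bit 4 = 1: r = r^2 * 2 mod 37 = 30^2 * 2 = 12*2 = 24
  -> B = 24
s = B^a = 24^24 mod 37  (bits of 24 = 11000)
  bit 0 = 1: r = r^2 * 24 mod 37 = 1^2 * 24 = 1*24 = 24
  bit 1 = 1: r = r^2 * 24 mod 37 = 24^2 * 24 = 21*24 = 23
  bit 2 = 0: r = r^2 mod 37 = 23^2 = 11
  bit 3 = 0: r = r^2 mod 37 = 11^2 = 10
  bit 4 = 0: r = r^2 mod 37 = 10^2 = 26
  -> s = B^a = 26

Answer: 26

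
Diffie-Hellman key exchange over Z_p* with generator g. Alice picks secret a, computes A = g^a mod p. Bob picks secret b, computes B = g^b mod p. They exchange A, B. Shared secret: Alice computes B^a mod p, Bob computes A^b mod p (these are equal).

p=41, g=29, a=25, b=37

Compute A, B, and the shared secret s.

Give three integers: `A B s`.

Answer: 3 34 38

Derivation:
A = 29^25 mod 41  (bits of 25 = 11001)
  bit 0 = 1: r = r^2 * 29 mod 41 = 1^2 * 29 = 1*29 = 29
  bit 1 = 1: r = r^2 * 29 mod 41 = 29^2 * 29 = 21*29 = 35
  bit 2 = 0: r = r^2 mod 41 = 35^2 = 36
  bit 3 = 0: r = r^2 mod 41 = 36^2 = 25
  bit 4 = 1: r = r^2 * 29 mod 41 = 25^2 * 29 = 10*29 = 3
  -> A = 3
B = 29^37 mod 41  (bits of 37 = 100101)
  bit 0 = 1: r = r^2 * 29 mod 41 = 1^2 * 29 = 1*29 = 29
  bit 1 = 0: r = r^2 mod 41 = 29^2 = 21
  bit 2 = 0: r = r^2 mod 41 = 21^2 = 31
  bit 3 = 1: r = r^2 * 29 mod 41 = 31^2 * 29 = 18*29 = 30
  bit 4 = 0: r = r^2 mod 41 = 30^2 = 39
  bit 5 = 1: r = r^2 * 29 mod 41 = 39^2 * 29 = 4*29 = 34
  -> B = 34
s = B^a = 34^25 mod 41  (bits of 25 = 11001)
  bit 0 = 1: r = r^2 * 34 mod 41 = 1^2 * 34 = 1*34 = 34
  bit 1 = 1: r = r^2 * 34 mod 41 = 34^2 * 34 = 8*34 = 26
  bit 2 = 0: r = r^2 mod 41 = 26^2 = 20
  bit 3 = 0: r = r^2 mod 41 = 20^2 = 31
  bit 4 = 1: r = r^2 * 34 mod 41 = 31^2 * 34 = 18*34 = 38
  -> s = B^a = 38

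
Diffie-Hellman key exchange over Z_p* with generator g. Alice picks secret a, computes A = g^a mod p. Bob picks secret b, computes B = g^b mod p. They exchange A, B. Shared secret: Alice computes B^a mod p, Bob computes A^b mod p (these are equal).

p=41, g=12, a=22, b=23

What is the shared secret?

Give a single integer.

A = 12^22 mod 41  (bits of 22 = 10110)
  bit 0 = 1: r = r^2 * 12 mod 41 = 1^2 * 12 = 1*12 = 12
  bit 1 = 0: r = r^2 mod 41 = 12^2 = 21
  bit 2 = 1: r = r^2 * 12 mod 41 = 21^2 * 12 = 31*12 = 3
  bit 3 = 1: r = r^2 * 12 mod 41 = 3^2 * 12 = 9*12 = 26
  bit 4 = 0: r = r^2 mod 41 = 26^2 = 20
  -> A = 20
B = 12^23 mod 41  (bits of 23 = 10111)
  bit 0 = 1: r = r^2 * 12 mod 41 = 1^2 * 12 = 1*12 = 12
  bit 1 = 0: r = r^2 mod 41 = 12^2 = 21
  bit 2 = 1: r = r^2 * 12 mod 41 = 21^2 * 12 = 31*12 = 3
  bit 3 = 1: r = r^2 * 12 mod 41 = 3^2 * 12 = 9*12 = 26
  bit 4 = 1: r = r^2 * 12 mod 41 = 26^2 * 12 = 20*12 = 35
  -> B = 35
s = B^a = 35^22 mod 41  (bits of 22 = 10110)
  bit 0 = 1: r = r^2 * 35 mod 41 = 1^2 * 35 = 1*35 = 35
  bit 1 = 0: r = r^2 mod 41 = 35^2 = 36
  bit 2 = 1: r = r^2 * 35 mod 41 = 36^2 * 35 = 25*35 = 14
  bit 3 = 1: r = r^2 * 35 mod 41 = 14^2 * 35 = 32*35 = 13
  bit 4 = 0: r = r^2 mod 41 = 13^2 = 5
  -> s = B^a = 5

Answer: 5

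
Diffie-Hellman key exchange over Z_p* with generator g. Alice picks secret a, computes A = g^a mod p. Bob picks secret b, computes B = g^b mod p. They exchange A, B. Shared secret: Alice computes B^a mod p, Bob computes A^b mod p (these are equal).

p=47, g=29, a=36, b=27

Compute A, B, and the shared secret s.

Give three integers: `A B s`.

Answer: 2 22 16

Derivation:
A = 29^36 mod 47  (bits of 36 = 100100)
  bit 0 = 1: r = r^2 * 29 mod 47 = 1^2 * 29 = 1*29 = 29
  bit 1 = 0: r = r^2 mod 47 = 29^2 = 42
  bit 2 = 0: r = r^2 mod 47 = 42^2 = 25
  bit 3 = 1: r = r^2 * 29 mod 47 = 25^2 * 29 = 14*29 = 30
  bit 4 = 0: r = r^2 mod 47 = 30^2 = 7
  bit 5 = 0: r = r^2 mod 47 = 7^2 = 2
  -> A = 2
B = 29^27 mod 47  (bits of 27 = 11011)
  bit 0 = 1: r = r^2 * 29 mod 47 = 1^2 * 29 = 1*29 = 29
  bit 1 = 1: r = r^2 * 29 mod 47 = 29^2 * 29 = 42*29 = 43
  bit 2 = 0: r = r^2 mod 47 = 43^2 = 16
  bit 3 = 1: r = r^2 * 29 mod 47 = 16^2 * 29 = 21*29 = 45
  bit 4 = 1: r = r^2 * 29 mod 47 = 45^2 * 29 = 4*29 = 22
  -> B = 22
s = B^a = 22^36 mod 47  (bits of 36 = 100100)
  bit 0 = 1: r = r^2 * 22 mod 47 = 1^2 * 22 = 1*22 = 22
  bit 1 = 0: r = r^2 mod 47 = 22^2 = 14
  bit 2 = 0: r = r^2 mod 47 = 14^2 = 8
  bit 3 = 1: r = r^2 * 22 mod 47 = 8^2 * 22 = 17*22 = 45
  bit 4 = 0: r = r^2 mod 47 = 45^2 = 4
  bit 5 = 0: r = r^2 mod 47 = 4^2 = 16
  -> s = B^a = 16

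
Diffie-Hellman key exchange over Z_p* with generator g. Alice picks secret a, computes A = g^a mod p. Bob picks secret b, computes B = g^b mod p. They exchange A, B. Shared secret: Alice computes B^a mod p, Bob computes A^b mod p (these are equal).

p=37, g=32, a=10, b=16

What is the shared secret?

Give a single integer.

Answer: 34

Derivation:
A = 32^10 mod 37  (bits of 10 = 1010)
  bit 0 = 1: r = r^2 * 32 mod 37 = 1^2 * 32 = 1*32 = 32
  bit 1 = 0: r = r^2 mod 37 = 32^2 = 25
  bit 2 = 1: r = r^2 * 32 mod 37 = 25^2 * 32 = 33*32 = 20
  bit 3 = 0: r = r^2 mod 37 = 20^2 = 30
  -> A = 30
B = 32^16 mod 37  (bits of 16 = 10000)
  bit 0 = 1: r = r^2 * 32 mod 37 = 1^2 * 32 = 1*32 = 32
  bit 1 = 0: r = r^2 mod 37 = 32^2 = 25
  bit 2 = 0: r = r^2 mod 37 = 25^2 = 33
  bit 3 = 0: r = r^2 mod 37 = 33^2 = 16
  bit 4 = 0: r = r^2 mod 37 = 16^2 = 34
  -> B = 34
s = B^a = 34^10 mod 37  (bits of 10 = 1010)
  bit 0 = 1: r = r^2 * 34 mod 37 = 1^2 * 34 = 1*34 = 34
  bit 1 = 0: r = r^2 mod 37 = 34^2 = 9
  bit 2 = 1: r = r^2 * 34 mod 37 = 9^2 * 34 = 7*34 = 16
  bit 3 = 0: r = r^2 mod 37 = 16^2 = 34
  -> s = B^a = 34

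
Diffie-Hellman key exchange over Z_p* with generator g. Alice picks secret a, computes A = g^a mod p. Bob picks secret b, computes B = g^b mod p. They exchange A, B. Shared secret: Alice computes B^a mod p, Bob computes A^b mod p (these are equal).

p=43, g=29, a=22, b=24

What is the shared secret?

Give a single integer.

A = 29^22 mod 43  (bits of 22 = 10110)
  bit 0 = 1: r = r^2 * 29 mod 43 = 1^2 * 29 = 1*29 = 29
  bit 1 = 0: r = r^2 mod 43 = 29^2 = 24
  bit 2 = 1: r = r^2 * 29 mod 43 = 24^2 * 29 = 17*29 = 20
  bit 3 = 1: r = r^2 * 29 mod 43 = 20^2 * 29 = 13*29 = 33
  bit 4 = 0: r = r^2 mod 43 = 33^2 = 14
  -> A = 14
B = 29^24 mod 43  (bits of 24 = 11000)
  bit 0 = 1: r = r^2 * 29 mod 43 = 1^2 * 29 = 1*29 = 29
  bit 1 = 1: r = r^2 * 29 mod 43 = 29^2 * 29 = 24*29 = 8
  bit 2 = 0: r = r^2 mod 43 = 8^2 = 21
  bit 3 = 0: r = r^2 mod 43 = 21^2 = 11
  bit 4 = 0: r = r^2 mod 43 = 11^2 = 35
  -> B = 35
s = B^a = 35^22 mod 43  (bits of 22 = 10110)
  bit 0 = 1: r = r^2 * 35 mod 43 = 1^2 * 35 = 1*35 = 35
  bit 1 = 0: r = r^2 mod 43 = 35^2 = 21
  bit 2 = 1: r = r^2 * 35 mod 43 = 21^2 * 35 = 11*35 = 41
  bit 3 = 1: r = r^2 * 35 mod 43 = 41^2 * 35 = 4*35 = 11
  bit 4 = 0: r = r^2 mod 43 = 11^2 = 35
  -> s = B^a = 35

Answer: 35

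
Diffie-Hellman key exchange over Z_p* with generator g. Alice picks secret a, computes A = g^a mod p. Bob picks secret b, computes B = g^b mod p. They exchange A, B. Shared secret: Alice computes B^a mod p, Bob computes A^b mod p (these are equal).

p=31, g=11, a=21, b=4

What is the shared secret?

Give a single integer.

A = 11^21 mod 31  (bits of 21 = 10101)
  bit 0 = 1: r = r^2 * 11 mod 31 = 1^2 * 11 = 1*11 = 11
  bit 1 = 0: r = r^2 mod 31 = 11^2 = 28
  bit 2 = 1: r = r^2 * 11 mod 31 = 28^2 * 11 = 9*11 = 6
  bit 3 = 0: r = r^2 mod 31 = 6^2 = 5
  bit 4 = 1: r = r^2 * 11 mod 31 = 5^2 * 11 = 25*11 = 27
  -> A = 27
B = 11^4 mod 31  (bits of 4 = 100)
  bit 0 = 1: r = r^2 * 11 mod 31 = 1^2 * 11 = 1*11 = 11
  bit 1 = 0: r = r^2 mod 31 = 11^2 = 28
  bit 2 = 0: r = r^2 mod 31 = 28^2 = 9
  -> B = 9
s = B^a = 9^21 mod 31  (bits of 21 = 10101)
  bit 0 = 1: r = r^2 * 9 mod 31 = 1^2 * 9 = 1*9 = 9
  bit 1 = 0: r = r^2 mod 31 = 9^2 = 19
  bit 2 = 1: r = r^2 * 9 mod 31 = 19^2 * 9 = 20*9 = 25
  bit 3 = 0: r = r^2 mod 31 = 25^2 = 5
  bit 4 = 1: r = r^2 * 9 mod 31 = 5^2 * 9 = 25*9 = 8
  -> s = B^a = 8

Answer: 8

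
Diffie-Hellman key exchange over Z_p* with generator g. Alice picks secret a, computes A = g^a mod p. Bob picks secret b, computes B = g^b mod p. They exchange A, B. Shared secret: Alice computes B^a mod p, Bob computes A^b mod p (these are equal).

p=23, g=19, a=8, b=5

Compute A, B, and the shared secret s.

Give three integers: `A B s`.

A = 19^8 mod 23  (bits of 8 = 1000)
  bit 0 = 1: r = r^2 * 19 mod 23 = 1^2 * 19 = 1*19 = 19
  bit 1 = 0: r = r^2 mod 23 = 19^2 = 16
  bit 2 = 0: r = r^2 mod 23 = 16^2 = 3
  bit 3 = 0: r = r^2 mod 23 = 3^2 = 9
  -> A = 9
B = 19^5 mod 23  (bits of 5 = 101)
  bit 0 = 1: r = r^2 * 19 mod 23 = 1^2 * 19 = 1*19 = 19
  bit 1 = 0: r = r^2 mod 23 = 19^2 = 16
  bit 2 = 1: r = r^2 * 19 mod 23 = 16^2 * 19 = 3*19 = 11
  -> B = 11
s = B^a = 11^8 mod 23  (bits of 8 = 1000)
  bit 0 = 1: r = r^2 * 11 mod 23 = 1^2 * 11 = 1*11 = 11
  bit 1 = 0: r = r^2 mod 23 = 11^2 = 6
  bit 2 = 0: r = r^2 mod 23 = 6^2 = 13
  bit 3 = 0: r = r^2 mod 23 = 13^2 = 8
  -> s = B^a = 8

Answer: 9 11 8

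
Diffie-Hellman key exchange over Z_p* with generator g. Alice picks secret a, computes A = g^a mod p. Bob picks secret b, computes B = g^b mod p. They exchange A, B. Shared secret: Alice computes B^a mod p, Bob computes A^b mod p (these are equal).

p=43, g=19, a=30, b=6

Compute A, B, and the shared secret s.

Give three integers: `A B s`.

Answer: 16 11 35

Derivation:
A = 19^30 mod 43  (bits of 30 = 11110)
  bit 0 = 1: r = r^2 * 19 mod 43 = 1^2 * 19 = 1*19 = 19
  bit 1 = 1: r = r^2 * 19 mod 43 = 19^2 * 19 = 17*19 = 22
  bit 2 = 1: r = r^2 * 19 mod 43 = 22^2 * 19 = 11*19 = 37
  bit 3 = 1: r = r^2 * 19 mod 43 = 37^2 * 19 = 36*19 = 39
  bit 4 = 0: r = r^2 mod 43 = 39^2 = 16
  -> A = 16
B = 19^6 mod 43  (bits of 6 = 110)
  bit 0 = 1: r = r^2 * 19 mod 43 = 1^2 * 19 = 1*19 = 19
  bit 1 = 1: r = r^2 * 19 mod 43 = 19^2 * 19 = 17*19 = 22
  bit 2 = 0: r = r^2 mod 43 = 22^2 = 11
  -> B = 11
s = B^a = 11^30 mod 43  (bits of 30 = 11110)
  bit 0 = 1: r = r^2 * 11 mod 43 = 1^2 * 11 = 1*11 = 11
  bit 1 = 1: r = r^2 * 11 mod 43 = 11^2 * 11 = 35*11 = 41
  bit 2 = 1: r = r^2 * 11 mod 43 = 41^2 * 11 = 4*11 = 1
  bit 3 = 1: r = r^2 * 11 mod 43 = 1^2 * 11 = 1*11 = 11
  bit 4 = 0: r = r^2 mod 43 = 11^2 = 35
  -> s = B^a = 35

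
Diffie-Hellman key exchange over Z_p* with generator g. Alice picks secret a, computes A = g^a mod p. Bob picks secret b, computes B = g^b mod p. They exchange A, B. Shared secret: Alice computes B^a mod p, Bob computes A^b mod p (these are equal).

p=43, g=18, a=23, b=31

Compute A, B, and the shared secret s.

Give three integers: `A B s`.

A = 18^23 mod 43  (bits of 23 = 10111)
  bit 0 = 1: r = r^2 * 18 mod 43 = 1^2 * 18 = 1*18 = 18
  bit 1 = 0: r = r^2 mod 43 = 18^2 = 23
  bit 2 = 1: r = r^2 * 18 mod 43 = 23^2 * 18 = 13*18 = 19
  bit 3 = 1: r = r^2 * 18 mod 43 = 19^2 * 18 = 17*18 = 5
  bit 4 = 1: r = r^2 * 18 mod 43 = 5^2 * 18 = 25*18 = 20
  -> A = 20
B = 18^31 mod 43  (bits of 31 = 11111)
  bit 0 = 1: r = r^2 * 18 mod 43 = 1^2 * 18 = 1*18 = 18
  bit 1 = 1: r = r^2 * 18 mod 43 = 18^2 * 18 = 23*18 = 27
  bit 2 = 1: r = r^2 * 18 mod 43 = 27^2 * 18 = 41*18 = 7
  bit 3 = 1: r = r^2 * 18 mod 43 = 7^2 * 18 = 6*18 = 22
  bit 4 = 1: r = r^2 * 18 mod 43 = 22^2 * 18 = 11*18 = 26
  -> B = 26
s = B^a = 26^23 mod 43  (bits of 23 = 10111)
  bit 0 = 1: r = r^2 * 26 mod 43 = 1^2 * 26 = 1*26 = 26
  bit 1 = 0: r = r^2 mod 43 = 26^2 = 31
  bit 2 = 1: r = r^2 * 26 mod 43 = 31^2 * 26 = 15*26 = 3
  bit 3 = 1: r = r^2 * 26 mod 43 = 3^2 * 26 = 9*26 = 19
  bit 4 = 1: r = r^2 * 26 mod 43 = 19^2 * 26 = 17*26 = 12
  -> s = B^a = 12

Answer: 20 26 12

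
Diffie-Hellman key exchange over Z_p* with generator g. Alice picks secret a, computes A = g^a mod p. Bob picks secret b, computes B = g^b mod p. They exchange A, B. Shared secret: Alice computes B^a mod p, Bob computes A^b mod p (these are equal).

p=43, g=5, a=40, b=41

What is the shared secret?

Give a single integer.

A = 5^40 mod 43  (bits of 40 = 101000)
  bit 0 = 1: r = r^2 * 5 mod 43 = 1^2 * 5 = 1*5 = 5
  bit 1 = 0: r = r^2 mod 43 = 5^2 = 25
  bit 2 = 1: r = r^2 * 5 mod 43 = 25^2 * 5 = 23*5 = 29
  bit 3 = 0: r = r^2 mod 43 = 29^2 = 24
  bit 4 = 0: r = r^2 mod 43 = 24^2 = 17
  bit 5 = 0: r = r^2 mod 43 = 17^2 = 31
  -> A = 31
B = 5^41 mod 43  (bits of 41 = 101001)
  bit 0 = 1: r = r^2 * 5 mod 43 = 1^2 * 5 = 1*5 = 5
  bit 1 = 0: r = r^2 mod 43 = 5^2 = 25
  bit 2 = 1: r = r^2 * 5 mod 43 = 25^2 * 5 = 23*5 = 29
  bit 3 = 0: r = r^2 mod 43 = 29^2 = 24
  bit 4 = 0: r = r^2 mod 43 = 24^2 = 17
  bit 5 = 1: r = r^2 * 5 mod 43 = 17^2 * 5 = 31*5 = 26
  -> B = 26
s = B^a = 26^40 mod 43  (bits of 40 = 101000)
  bit 0 = 1: r = r^2 * 26 mod 43 = 1^2 * 26 = 1*26 = 26
  bit 1 = 0: r = r^2 mod 43 = 26^2 = 31
  bit 2 = 1: r = r^2 * 26 mod 43 = 31^2 * 26 = 15*26 = 3
  bit 3 = 0: r = r^2 mod 43 = 3^2 = 9
  bit 4 = 0: r = r^2 mod 43 = 9^2 = 38
  bit 5 = 0: r = r^2 mod 43 = 38^2 = 25
  -> s = B^a = 25

Answer: 25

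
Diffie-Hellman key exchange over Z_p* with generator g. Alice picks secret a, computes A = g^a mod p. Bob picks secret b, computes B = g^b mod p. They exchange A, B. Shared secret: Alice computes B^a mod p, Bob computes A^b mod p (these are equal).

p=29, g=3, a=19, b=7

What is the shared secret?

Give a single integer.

Answer: 17

Derivation:
A = 3^19 mod 29  (bits of 19 = 10011)
  bit 0 = 1: r = r^2 * 3 mod 29 = 1^2 * 3 = 1*3 = 3
  bit 1 = 0: r = r^2 mod 29 = 3^2 = 9
  bit 2 = 0: r = r^2 mod 29 = 9^2 = 23
  bit 3 = 1: r = r^2 * 3 mod 29 = 23^2 * 3 = 7*3 = 21
  bit 4 = 1: r = r^2 * 3 mod 29 = 21^2 * 3 = 6*3 = 18
  -> A = 18
B = 3^7 mod 29  (bits of 7 = 111)
  bit 0 = 1: r = r^2 * 3 mod 29 = 1^2 * 3 = 1*3 = 3
  bit 1 = 1: r = r^2 * 3 mod 29 = 3^2 * 3 = 9*3 = 27
  bit 2 = 1: r = r^2 * 3 mod 29 = 27^2 * 3 = 4*3 = 12
  -> B = 12
s = B^a = 12^19 mod 29  (bits of 19 = 10011)
  bit 0 = 1: r = r^2 * 12 mod 29 = 1^2 * 12 = 1*12 = 12
  bit 1 = 0: r = r^2 mod 29 = 12^2 = 28
  bit 2 = 0: r = r^2 mod 29 = 28^2 = 1
  bit 3 = 1: r = r^2 * 12 mod 29 = 1^2 * 12 = 1*12 = 12
  bit 4 = 1: r = r^2 * 12 mod 29 = 12^2 * 12 = 28*12 = 17
  -> s = B^a = 17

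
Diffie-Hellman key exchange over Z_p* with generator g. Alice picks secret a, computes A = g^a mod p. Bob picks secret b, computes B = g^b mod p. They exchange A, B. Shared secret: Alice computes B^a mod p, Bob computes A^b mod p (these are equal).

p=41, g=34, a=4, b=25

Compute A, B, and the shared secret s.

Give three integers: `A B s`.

Answer: 23 38 40

Derivation:
A = 34^4 mod 41  (bits of 4 = 100)
  bit 0 = 1: r = r^2 * 34 mod 41 = 1^2 * 34 = 1*34 = 34
  bit 1 = 0: r = r^2 mod 41 = 34^2 = 8
  bit 2 = 0: r = r^2 mod 41 = 8^2 = 23
  -> A = 23
B = 34^25 mod 41  (bits of 25 = 11001)
  bit 0 = 1: r = r^2 * 34 mod 41 = 1^2 * 34 = 1*34 = 34
  bit 1 = 1: r = r^2 * 34 mod 41 = 34^2 * 34 = 8*34 = 26
  bit 2 = 0: r = r^2 mod 41 = 26^2 = 20
  bit 3 = 0: r = r^2 mod 41 = 20^2 = 31
  bit 4 = 1: r = r^2 * 34 mod 41 = 31^2 * 34 = 18*34 = 38
  -> B = 38
s = B^a = 38^4 mod 41  (bits of 4 = 100)
  bit 0 = 1: r = r^2 * 38 mod 41 = 1^2 * 38 = 1*38 = 38
  bit 1 = 0: r = r^2 mod 41 = 38^2 = 9
  bit 2 = 0: r = r^2 mod 41 = 9^2 = 40
  -> s = B^a = 40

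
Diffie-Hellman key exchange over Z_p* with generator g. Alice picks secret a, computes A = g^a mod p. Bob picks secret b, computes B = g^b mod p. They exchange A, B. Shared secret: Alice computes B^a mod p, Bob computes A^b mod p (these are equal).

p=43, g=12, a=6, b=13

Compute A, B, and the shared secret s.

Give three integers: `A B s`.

A = 12^6 mod 43  (bits of 6 = 110)
  bit 0 = 1: r = r^2 * 12 mod 43 = 1^2 * 12 = 1*12 = 12
  bit 1 = 1: r = r^2 * 12 mod 43 = 12^2 * 12 = 15*12 = 8
  bit 2 = 0: r = r^2 mod 43 = 8^2 = 21
  -> A = 21
B = 12^13 mod 43  (bits of 13 = 1101)
  bit 0 = 1: r = r^2 * 12 mod 43 = 1^2 * 12 = 1*12 = 12
  bit 1 = 1: r = r^2 * 12 mod 43 = 12^2 * 12 = 15*12 = 8
  bit 2 = 0: r = r^2 mod 43 = 8^2 = 21
  bit 3 = 1: r = r^2 * 12 mod 43 = 21^2 * 12 = 11*12 = 3
  -> B = 3
s = B^a = 3^6 mod 43  (bits of 6 = 110)
  bit 0 = 1: r = r^2 * 3 mod 43 = 1^2 * 3 = 1*3 = 3
  bit 1 = 1: r = r^2 * 3 mod 43 = 3^2 * 3 = 9*3 = 27
  bit 2 = 0: r = r^2 mod 43 = 27^2 = 41
  -> s = B^a = 41

Answer: 21 3 41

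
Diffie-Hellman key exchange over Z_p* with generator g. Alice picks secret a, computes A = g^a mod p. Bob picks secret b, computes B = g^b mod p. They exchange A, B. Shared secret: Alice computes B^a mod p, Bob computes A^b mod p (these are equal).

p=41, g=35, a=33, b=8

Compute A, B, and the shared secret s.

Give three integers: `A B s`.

Answer: 24 10 16

Derivation:
A = 35^33 mod 41  (bits of 33 = 100001)
  bit 0 = 1: r = r^2 * 35 mod 41 = 1^2 * 35 = 1*35 = 35
  bit 1 = 0: r = r^2 mod 41 = 35^2 = 36
  bit 2 = 0: r = r^2 mod 41 = 36^2 = 25
  bit 3 = 0: r = r^2 mod 41 = 25^2 = 10
  bit 4 = 0: r = r^2 mod 41 = 10^2 = 18
  bit 5 = 1: r = r^2 * 35 mod 41 = 18^2 * 35 = 37*35 = 24
  -> A = 24
B = 35^8 mod 41  (bits of 8 = 1000)
  bit 0 = 1: r = r^2 * 35 mod 41 = 1^2 * 35 = 1*35 = 35
  bit 1 = 0: r = r^2 mod 41 = 35^2 = 36
  bit 2 = 0: r = r^2 mod 41 = 36^2 = 25
  bit 3 = 0: r = r^2 mod 41 = 25^2 = 10
  -> B = 10
s = B^a = 10^33 mod 41  (bits of 33 = 100001)
  bit 0 = 1: r = r^2 * 10 mod 41 = 1^2 * 10 = 1*10 = 10
  bit 1 = 0: r = r^2 mod 41 = 10^2 = 18
  bit 2 = 0: r = r^2 mod 41 = 18^2 = 37
  bit 3 = 0: r = r^2 mod 41 = 37^2 = 16
  bit 4 = 0: r = r^2 mod 41 = 16^2 = 10
  bit 5 = 1: r = r^2 * 10 mod 41 = 10^2 * 10 = 18*10 = 16
  -> s = B^a = 16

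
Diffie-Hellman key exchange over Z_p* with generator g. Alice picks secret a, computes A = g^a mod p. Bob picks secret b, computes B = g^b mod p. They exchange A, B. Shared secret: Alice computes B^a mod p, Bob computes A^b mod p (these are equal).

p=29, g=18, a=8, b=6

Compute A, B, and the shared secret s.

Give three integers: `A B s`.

Answer: 16 9 20

Derivation:
A = 18^8 mod 29  (bits of 8 = 1000)
  bit 0 = 1: r = r^2 * 18 mod 29 = 1^2 * 18 = 1*18 = 18
  bit 1 = 0: r = r^2 mod 29 = 18^2 = 5
  bit 2 = 0: r = r^2 mod 29 = 5^2 = 25
  bit 3 = 0: r = r^2 mod 29 = 25^2 = 16
  -> A = 16
B = 18^6 mod 29  (bits of 6 = 110)
  bit 0 = 1: r = r^2 * 18 mod 29 = 1^2 * 18 = 1*18 = 18
  bit 1 = 1: r = r^2 * 18 mod 29 = 18^2 * 18 = 5*18 = 3
  bit 2 = 0: r = r^2 mod 29 = 3^2 = 9
  -> B = 9
s = B^a = 9^8 mod 29  (bits of 8 = 1000)
  bit 0 = 1: r = r^2 * 9 mod 29 = 1^2 * 9 = 1*9 = 9
  bit 1 = 0: r = r^2 mod 29 = 9^2 = 23
  bit 2 = 0: r = r^2 mod 29 = 23^2 = 7
  bit 3 = 0: r = r^2 mod 29 = 7^2 = 20
  -> s = B^a = 20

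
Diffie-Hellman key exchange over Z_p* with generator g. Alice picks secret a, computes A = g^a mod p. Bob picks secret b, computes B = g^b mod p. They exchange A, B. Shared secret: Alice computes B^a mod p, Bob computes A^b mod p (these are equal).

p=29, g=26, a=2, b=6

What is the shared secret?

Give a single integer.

Answer: 16

Derivation:
A = 26^2 mod 29  (bits of 2 = 10)
  bit 0 = 1: r = r^2 * 26 mod 29 = 1^2 * 26 = 1*26 = 26
  bit 1 = 0: r = r^2 mod 29 = 26^2 = 9
  -> A = 9
B = 26^6 mod 29  (bits of 6 = 110)
  bit 0 = 1: r = r^2 * 26 mod 29 = 1^2 * 26 = 1*26 = 26
  bit 1 = 1: r = r^2 * 26 mod 29 = 26^2 * 26 = 9*26 = 2
  bit 2 = 0: r = r^2 mod 29 = 2^2 = 4
  -> B = 4
s = B^a = 4^2 mod 29  (bits of 2 = 10)
  bit 0 = 1: r = r^2 * 4 mod 29 = 1^2 * 4 = 1*4 = 4
  bit 1 = 0: r = r^2 mod 29 = 4^2 = 16
  -> s = B^a = 16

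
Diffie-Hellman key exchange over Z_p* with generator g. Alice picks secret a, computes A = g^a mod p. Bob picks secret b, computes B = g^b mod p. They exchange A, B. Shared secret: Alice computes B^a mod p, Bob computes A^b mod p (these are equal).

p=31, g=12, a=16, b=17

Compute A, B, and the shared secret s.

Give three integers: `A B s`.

A = 12^16 mod 31  (bits of 16 = 10000)
  bit 0 = 1: r = r^2 * 12 mod 31 = 1^2 * 12 = 1*12 = 12
  bit 1 = 0: r = r^2 mod 31 = 12^2 = 20
  bit 2 = 0: r = r^2 mod 31 = 20^2 = 28
  bit 3 = 0: r = r^2 mod 31 = 28^2 = 9
  bit 4 = 0: r = r^2 mod 31 = 9^2 = 19
  -> A = 19
B = 12^17 mod 31  (bits of 17 = 10001)
  bit 0 = 1: r = r^2 * 12 mod 31 = 1^2 * 12 = 1*12 = 12
  bit 1 = 0: r = r^2 mod 31 = 12^2 = 20
  bit 2 = 0: r = r^2 mod 31 = 20^2 = 28
  bit 3 = 0: r = r^2 mod 31 = 28^2 = 9
  bit 4 = 1: r = r^2 * 12 mod 31 = 9^2 * 12 = 19*12 = 11
  -> B = 11
s = B^a = 11^16 mod 31  (bits of 16 = 10000)
  bit 0 = 1: r = r^2 * 11 mod 31 = 1^2 * 11 = 1*11 = 11
  bit 1 = 0: r = r^2 mod 31 = 11^2 = 28
  bit 2 = 0: r = r^2 mod 31 = 28^2 = 9
  bit 3 = 0: r = r^2 mod 31 = 9^2 = 19
  bit 4 = 0: r = r^2 mod 31 = 19^2 = 20
  -> s = B^a = 20

Answer: 19 11 20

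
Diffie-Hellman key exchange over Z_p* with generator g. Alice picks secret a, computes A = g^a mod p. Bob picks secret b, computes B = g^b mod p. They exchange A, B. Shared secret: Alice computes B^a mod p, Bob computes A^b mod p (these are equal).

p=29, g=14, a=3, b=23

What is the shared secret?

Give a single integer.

Answer: 2

Derivation:
A = 14^3 mod 29  (bits of 3 = 11)
  bit 0 = 1: r = r^2 * 14 mod 29 = 1^2 * 14 = 1*14 = 14
  bit 1 = 1: r = r^2 * 14 mod 29 = 14^2 * 14 = 22*14 = 18
  -> A = 18
B = 14^23 mod 29  (bits of 23 = 10111)
  bit 0 = 1: r = r^2 * 14 mod 29 = 1^2 * 14 = 1*14 = 14
  bit 1 = 0: r = r^2 mod 29 = 14^2 = 22
  bit 2 = 1: r = r^2 * 14 mod 29 = 22^2 * 14 = 20*14 = 19
  bit 3 = 1: r = r^2 * 14 mod 29 = 19^2 * 14 = 13*14 = 8
  bit 4 = 1: r = r^2 * 14 mod 29 = 8^2 * 14 = 6*14 = 26
  -> B = 26
s = B^a = 26^3 mod 29  (bits of 3 = 11)
  bit 0 = 1: r = r^2 * 26 mod 29 = 1^2 * 26 = 1*26 = 26
  bit 1 = 1: r = r^2 * 26 mod 29 = 26^2 * 26 = 9*26 = 2
  -> s = B^a = 2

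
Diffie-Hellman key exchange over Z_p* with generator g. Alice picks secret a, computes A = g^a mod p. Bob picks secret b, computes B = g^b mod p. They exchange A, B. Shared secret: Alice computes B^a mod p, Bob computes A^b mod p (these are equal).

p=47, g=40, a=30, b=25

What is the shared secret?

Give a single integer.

A = 40^30 mod 47  (bits of 30 = 11110)
  bit 0 = 1: r = r^2 * 40 mod 47 = 1^2 * 40 = 1*40 = 40
  bit 1 = 1: r = r^2 * 40 mod 47 = 40^2 * 40 = 2*40 = 33
  bit 2 = 1: r = r^2 * 40 mod 47 = 33^2 * 40 = 8*40 = 38
  bit 3 = 1: r = r^2 * 40 mod 47 = 38^2 * 40 = 34*40 = 44
  bit 4 = 0: r = r^2 mod 47 = 44^2 = 9
  -> A = 9
B = 40^25 mod 47  (bits of 25 = 11001)
  bit 0 = 1: r = r^2 * 40 mod 47 = 1^2 * 40 = 1*40 = 40
  bit 1 = 1: r = r^2 * 40 mod 47 = 40^2 * 40 = 2*40 = 33
  bit 2 = 0: r = r^2 mod 47 = 33^2 = 8
  bit 3 = 0: r = r^2 mod 47 = 8^2 = 17
  bit 4 = 1: r = r^2 * 40 mod 47 = 17^2 * 40 = 7*40 = 45
  -> B = 45
s = B^a = 45^30 mod 47  (bits of 30 = 11110)
  bit 0 = 1: r = r^2 * 45 mod 47 = 1^2 * 45 = 1*45 = 45
  bit 1 = 1: r = r^2 * 45 mod 47 = 45^2 * 45 = 4*45 = 39
  bit 2 = 1: r = r^2 * 45 mod 47 = 39^2 * 45 = 17*45 = 13
  bit 3 = 1: r = r^2 * 45 mod 47 = 13^2 * 45 = 28*45 = 38
  bit 4 = 0: r = r^2 mod 47 = 38^2 = 34
  -> s = B^a = 34

Answer: 34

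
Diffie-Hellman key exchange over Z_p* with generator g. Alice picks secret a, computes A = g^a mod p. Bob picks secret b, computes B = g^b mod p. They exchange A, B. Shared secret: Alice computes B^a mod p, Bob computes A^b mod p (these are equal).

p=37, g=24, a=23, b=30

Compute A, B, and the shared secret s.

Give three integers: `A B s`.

Answer: 35 27 11

Derivation:
A = 24^23 mod 37  (bits of 23 = 10111)
  bit 0 = 1: r = r^2 * 24 mod 37 = 1^2 * 24 = 1*24 = 24
  bit 1 = 0: r = r^2 mod 37 = 24^2 = 21
  bit 2 = 1: r = r^2 * 24 mod 37 = 21^2 * 24 = 34*24 = 2
  bit 3 = 1: r = r^2 * 24 mod 37 = 2^2 * 24 = 4*24 = 22
  bit 4 = 1: r = r^2 * 24 mod 37 = 22^2 * 24 = 3*24 = 35
  -> A = 35
B = 24^30 mod 37  (bits of 30 = 11110)
  bit 0 = 1: r = r^2 * 24 mod 37 = 1^2 * 24 = 1*24 = 24
  bit 1 = 1: r = r^2 * 24 mod 37 = 24^2 * 24 = 21*24 = 23
  bit 2 = 1: r = r^2 * 24 mod 37 = 23^2 * 24 = 11*24 = 5
  bit 3 = 1: r = r^2 * 24 mod 37 = 5^2 * 24 = 25*24 = 8
  bit 4 = 0: r = r^2 mod 37 = 8^2 = 27
  -> B = 27
s = B^a = 27^23 mod 37  (bits of 23 = 10111)
  bit 0 = 1: r = r^2 * 27 mod 37 = 1^2 * 27 = 1*27 = 27
  bit 1 = 0: r = r^2 mod 37 = 27^2 = 26
  bit 2 = 1: r = r^2 * 27 mod 37 = 26^2 * 27 = 10*27 = 11
  bit 3 = 1: r = r^2 * 27 mod 37 = 11^2 * 27 = 10*27 = 11
  bit 4 = 1: r = r^2 * 27 mod 37 = 11^2 * 27 = 10*27 = 11
  -> s = B^a = 11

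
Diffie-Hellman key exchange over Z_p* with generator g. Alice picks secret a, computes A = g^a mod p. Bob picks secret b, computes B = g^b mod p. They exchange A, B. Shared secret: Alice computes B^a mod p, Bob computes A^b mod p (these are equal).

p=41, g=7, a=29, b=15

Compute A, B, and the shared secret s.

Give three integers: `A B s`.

Answer: 28 14 27

Derivation:
A = 7^29 mod 41  (bits of 29 = 11101)
  bit 0 = 1: r = r^2 * 7 mod 41 = 1^2 * 7 = 1*7 = 7
  bit 1 = 1: r = r^2 * 7 mod 41 = 7^2 * 7 = 8*7 = 15
  bit 2 = 1: r = r^2 * 7 mod 41 = 15^2 * 7 = 20*7 = 17
  bit 3 = 0: r = r^2 mod 41 = 17^2 = 2
  bit 4 = 1: r = r^2 * 7 mod 41 = 2^2 * 7 = 4*7 = 28
  -> A = 28
B = 7^15 mod 41  (bits of 15 = 1111)
  bit 0 = 1: r = r^2 * 7 mod 41 = 1^2 * 7 = 1*7 = 7
  bit 1 = 1: r = r^2 * 7 mod 41 = 7^2 * 7 = 8*7 = 15
  bit 2 = 1: r = r^2 * 7 mod 41 = 15^2 * 7 = 20*7 = 17
  bit 3 = 1: r = r^2 * 7 mod 41 = 17^2 * 7 = 2*7 = 14
  -> B = 14
s = B^a = 14^29 mod 41  (bits of 29 = 11101)
  bit 0 = 1: r = r^2 * 14 mod 41 = 1^2 * 14 = 1*14 = 14
  bit 1 = 1: r = r^2 * 14 mod 41 = 14^2 * 14 = 32*14 = 38
  bit 2 = 1: r = r^2 * 14 mod 41 = 38^2 * 14 = 9*14 = 3
  bit 3 = 0: r = r^2 mod 41 = 3^2 = 9
  bit 4 = 1: r = r^2 * 14 mod 41 = 9^2 * 14 = 40*14 = 27
  -> s = B^a = 27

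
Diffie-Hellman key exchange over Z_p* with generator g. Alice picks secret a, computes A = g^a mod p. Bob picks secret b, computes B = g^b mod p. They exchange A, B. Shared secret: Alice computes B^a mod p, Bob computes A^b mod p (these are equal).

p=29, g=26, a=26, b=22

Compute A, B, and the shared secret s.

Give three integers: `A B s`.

A = 26^26 mod 29  (bits of 26 = 11010)
  bit 0 = 1: r = r^2 * 26 mod 29 = 1^2 * 26 = 1*26 = 26
  bit 1 = 1: r = r^2 * 26 mod 29 = 26^2 * 26 = 9*26 = 2
  bit 2 = 0: r = r^2 mod 29 = 2^2 = 4
  bit 3 = 1: r = r^2 * 26 mod 29 = 4^2 * 26 = 16*26 = 10
  bit 4 = 0: r = r^2 mod 29 = 10^2 = 13
  -> A = 13
B = 26^22 mod 29  (bits of 22 = 10110)
  bit 0 = 1: r = r^2 * 26 mod 29 = 1^2 * 26 = 1*26 = 26
  bit 1 = 0: r = r^2 mod 29 = 26^2 = 9
  bit 2 = 1: r = r^2 * 26 mod 29 = 9^2 * 26 = 23*26 = 18
  bit 3 = 1: r = r^2 * 26 mod 29 = 18^2 * 26 = 5*26 = 14
  bit 4 = 0: r = r^2 mod 29 = 14^2 = 22
  -> B = 22
s = B^a = 22^26 mod 29  (bits of 26 = 11010)
  bit 0 = 1: r = r^2 * 22 mod 29 = 1^2 * 22 = 1*22 = 22
  bit 1 = 1: r = r^2 * 22 mod 29 = 22^2 * 22 = 20*22 = 5
  bit 2 = 0: r = r^2 mod 29 = 5^2 = 25
  bit 3 = 1: r = r^2 * 22 mod 29 = 25^2 * 22 = 16*22 = 4
  bit 4 = 0: r = r^2 mod 29 = 4^2 = 16
  -> s = B^a = 16

Answer: 13 22 16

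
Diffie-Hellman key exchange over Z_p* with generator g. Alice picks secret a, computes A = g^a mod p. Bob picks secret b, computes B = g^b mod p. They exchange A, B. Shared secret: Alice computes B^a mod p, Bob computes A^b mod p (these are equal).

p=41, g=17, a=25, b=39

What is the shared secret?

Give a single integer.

A = 17^25 mod 41  (bits of 25 = 11001)
  bit 0 = 1: r = r^2 * 17 mod 41 = 1^2 * 17 = 1*17 = 17
  bit 1 = 1: r = r^2 * 17 mod 41 = 17^2 * 17 = 2*17 = 34
  bit 2 = 0: r = r^2 mod 41 = 34^2 = 8
  bit 3 = 0: r = r^2 mod 41 = 8^2 = 23
  bit 4 = 1: r = r^2 * 17 mod 41 = 23^2 * 17 = 37*17 = 14
  -> A = 14
B = 17^39 mod 41  (bits of 39 = 100111)
  bit 0 = 1: r = r^2 * 17 mod 41 = 1^2 * 17 = 1*17 = 17
  bit 1 = 0: r = r^2 mod 41 = 17^2 = 2
  bit 2 = 0: r = r^2 mod 41 = 2^2 = 4
  bit 3 = 1: r = r^2 * 17 mod 41 = 4^2 * 17 = 16*17 = 26
  bit 4 = 1: r = r^2 * 17 mod 41 = 26^2 * 17 = 20*17 = 12
  bit 5 = 1: r = r^2 * 17 mod 41 = 12^2 * 17 = 21*17 = 29
  -> B = 29
s = B^a = 29^25 mod 41  (bits of 25 = 11001)
  bit 0 = 1: r = r^2 * 29 mod 41 = 1^2 * 29 = 1*29 = 29
  bit 1 = 1: r = r^2 * 29 mod 41 = 29^2 * 29 = 21*29 = 35
  bit 2 = 0: r = r^2 mod 41 = 35^2 = 36
  bit 3 = 0: r = r^2 mod 41 = 36^2 = 25
  bit 4 = 1: r = r^2 * 29 mod 41 = 25^2 * 29 = 10*29 = 3
  -> s = B^a = 3

Answer: 3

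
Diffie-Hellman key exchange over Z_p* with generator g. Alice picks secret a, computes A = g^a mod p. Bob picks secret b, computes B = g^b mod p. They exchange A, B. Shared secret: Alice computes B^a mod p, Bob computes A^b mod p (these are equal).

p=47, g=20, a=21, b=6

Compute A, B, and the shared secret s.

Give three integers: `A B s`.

Answer: 45 6 17

Derivation:
A = 20^21 mod 47  (bits of 21 = 10101)
  bit 0 = 1: r = r^2 * 20 mod 47 = 1^2 * 20 = 1*20 = 20
  bit 1 = 0: r = r^2 mod 47 = 20^2 = 24
  bit 2 = 1: r = r^2 * 20 mod 47 = 24^2 * 20 = 12*20 = 5
  bit 3 = 0: r = r^2 mod 47 = 5^2 = 25
  bit 4 = 1: r = r^2 * 20 mod 47 = 25^2 * 20 = 14*20 = 45
  -> A = 45
B = 20^6 mod 47  (bits of 6 = 110)
  bit 0 = 1: r = r^2 * 20 mod 47 = 1^2 * 20 = 1*20 = 20
  bit 1 = 1: r = r^2 * 20 mod 47 = 20^2 * 20 = 24*20 = 10
  bit 2 = 0: r = r^2 mod 47 = 10^2 = 6
  -> B = 6
s = B^a = 6^21 mod 47  (bits of 21 = 10101)
  bit 0 = 1: r = r^2 * 6 mod 47 = 1^2 * 6 = 1*6 = 6
  bit 1 = 0: r = r^2 mod 47 = 6^2 = 36
  bit 2 = 1: r = r^2 * 6 mod 47 = 36^2 * 6 = 27*6 = 21
  bit 3 = 0: r = r^2 mod 47 = 21^2 = 18
  bit 4 = 1: r = r^2 * 6 mod 47 = 18^2 * 6 = 42*6 = 17
  -> s = B^a = 17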